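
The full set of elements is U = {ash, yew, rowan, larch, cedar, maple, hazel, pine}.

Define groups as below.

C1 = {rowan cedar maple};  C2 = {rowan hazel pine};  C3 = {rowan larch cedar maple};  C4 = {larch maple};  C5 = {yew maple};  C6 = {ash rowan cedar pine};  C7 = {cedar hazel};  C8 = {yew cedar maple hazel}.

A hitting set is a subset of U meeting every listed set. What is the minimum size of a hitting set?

The 3 elements {ash, maple, hazel} hit every group.
No choice of 2 elements meets every group, so 3 is the minimum.

3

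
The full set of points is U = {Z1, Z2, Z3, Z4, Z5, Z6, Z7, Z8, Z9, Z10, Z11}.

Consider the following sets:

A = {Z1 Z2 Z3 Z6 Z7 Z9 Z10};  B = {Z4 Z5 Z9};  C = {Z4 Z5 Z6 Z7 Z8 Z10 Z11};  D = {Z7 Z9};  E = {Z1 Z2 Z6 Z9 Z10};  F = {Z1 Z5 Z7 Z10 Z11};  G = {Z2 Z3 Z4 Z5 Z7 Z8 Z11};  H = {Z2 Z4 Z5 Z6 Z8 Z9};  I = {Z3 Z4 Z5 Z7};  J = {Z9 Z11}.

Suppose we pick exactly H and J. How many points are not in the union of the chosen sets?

Union of H, J = {Z2, Z4, Z5, Z6, Z8, Z9, Z11}.
Not covered: Z1, Z3, Z7, Z10 — 4 points.

4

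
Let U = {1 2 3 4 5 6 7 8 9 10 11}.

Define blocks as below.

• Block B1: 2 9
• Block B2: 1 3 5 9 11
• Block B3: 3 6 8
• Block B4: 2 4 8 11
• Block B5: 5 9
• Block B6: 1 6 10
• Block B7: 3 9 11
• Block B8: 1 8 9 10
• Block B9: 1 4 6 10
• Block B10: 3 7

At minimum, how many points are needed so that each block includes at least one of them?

4

The 4 points {1, 3, 4, 9} hit every block.
The blocks B4, B5, B6, B10 are pairwise disjoint, so any hitting set needs a separate point for each — at least 4. Hence 4 is optimal.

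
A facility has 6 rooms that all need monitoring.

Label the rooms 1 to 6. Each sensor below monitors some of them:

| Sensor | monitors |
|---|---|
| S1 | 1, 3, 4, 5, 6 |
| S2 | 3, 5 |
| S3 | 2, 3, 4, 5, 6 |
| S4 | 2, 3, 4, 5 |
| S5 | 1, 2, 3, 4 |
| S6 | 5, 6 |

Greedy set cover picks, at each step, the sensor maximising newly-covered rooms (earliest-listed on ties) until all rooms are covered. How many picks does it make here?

Greedy: pick S1 (covers 5 new) → pick S3 (covers 1 new). Total picks: 2.

2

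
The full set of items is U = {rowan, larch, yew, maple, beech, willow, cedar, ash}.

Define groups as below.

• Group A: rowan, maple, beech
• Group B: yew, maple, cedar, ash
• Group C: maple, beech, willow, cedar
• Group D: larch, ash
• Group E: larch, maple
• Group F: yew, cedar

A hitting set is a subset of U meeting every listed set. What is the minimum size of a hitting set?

Take H = {rowan, larch, cedar}. Each listed group contains at least one of these, so H is a hitting set of size 3.
The groups A, D, F are pairwise disjoint, so any hitting set needs a separate item for each — at least 3. Hence 3 is optimal.

3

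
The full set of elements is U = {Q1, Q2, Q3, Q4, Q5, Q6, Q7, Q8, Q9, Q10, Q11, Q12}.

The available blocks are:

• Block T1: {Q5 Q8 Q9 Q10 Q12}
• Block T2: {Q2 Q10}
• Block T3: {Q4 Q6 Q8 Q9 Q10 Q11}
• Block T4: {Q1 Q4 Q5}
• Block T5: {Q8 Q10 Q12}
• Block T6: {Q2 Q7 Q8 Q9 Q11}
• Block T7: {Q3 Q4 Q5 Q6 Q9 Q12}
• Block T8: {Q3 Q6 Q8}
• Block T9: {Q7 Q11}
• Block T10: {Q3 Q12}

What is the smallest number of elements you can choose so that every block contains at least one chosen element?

The 4 elements {Q1, Q3, Q7, Q10} hit every block.
The blocks T2, T4, T9, T10 are pairwise disjoint, so any hitting set needs a separate element for each — at least 4. Hence 4 is optimal.

4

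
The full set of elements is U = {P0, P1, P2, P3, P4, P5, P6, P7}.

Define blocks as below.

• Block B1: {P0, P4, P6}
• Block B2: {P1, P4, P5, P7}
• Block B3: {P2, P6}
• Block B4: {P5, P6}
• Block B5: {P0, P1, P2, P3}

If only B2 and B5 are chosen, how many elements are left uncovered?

Union of B2, B5 = {P0, P1, P2, P3, P4, P5, P7}.
Not covered: P6 — 1 element.

1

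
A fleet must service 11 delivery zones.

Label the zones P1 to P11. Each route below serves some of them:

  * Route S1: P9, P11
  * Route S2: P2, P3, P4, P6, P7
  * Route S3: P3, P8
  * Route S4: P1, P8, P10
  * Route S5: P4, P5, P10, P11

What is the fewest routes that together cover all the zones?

Take {S1, S2, S4, S5}. Their union is {P1, P2, P3, P4, P5, P6, P7, P8, P9, P10, P11}, which is all 11 zones.
No 3 of the 5 routes cover everything (all 10 combinations miss at least one zone), so 4 is optimal.

4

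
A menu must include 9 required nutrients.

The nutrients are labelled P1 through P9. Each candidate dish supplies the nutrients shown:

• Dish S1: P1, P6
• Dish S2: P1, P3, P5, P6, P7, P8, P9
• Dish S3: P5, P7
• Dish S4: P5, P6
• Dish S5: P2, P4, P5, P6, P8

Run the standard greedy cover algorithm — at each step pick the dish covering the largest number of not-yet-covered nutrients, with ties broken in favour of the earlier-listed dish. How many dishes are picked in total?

2

Greedy: pick S2 (covers 7 new) → pick S5 (covers 2 new). Total picks: 2.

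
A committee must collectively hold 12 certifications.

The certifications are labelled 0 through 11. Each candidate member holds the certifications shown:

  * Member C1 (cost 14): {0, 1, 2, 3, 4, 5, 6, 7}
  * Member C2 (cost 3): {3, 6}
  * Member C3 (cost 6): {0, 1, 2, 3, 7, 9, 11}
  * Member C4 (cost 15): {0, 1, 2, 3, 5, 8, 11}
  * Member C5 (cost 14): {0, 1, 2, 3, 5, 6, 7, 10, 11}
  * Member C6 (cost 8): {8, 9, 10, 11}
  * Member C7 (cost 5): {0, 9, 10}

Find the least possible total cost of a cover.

C1, C6 together cover every certification (C1 ∪ C6 = {0, 1, 2, 3, 4, 5, 6, 7, 8, 9, 10, 11}); total cost 14 + 8 = 22.
The greedy pick C3, C2, C6, C1 costs 31; no covering selection beats 22.

22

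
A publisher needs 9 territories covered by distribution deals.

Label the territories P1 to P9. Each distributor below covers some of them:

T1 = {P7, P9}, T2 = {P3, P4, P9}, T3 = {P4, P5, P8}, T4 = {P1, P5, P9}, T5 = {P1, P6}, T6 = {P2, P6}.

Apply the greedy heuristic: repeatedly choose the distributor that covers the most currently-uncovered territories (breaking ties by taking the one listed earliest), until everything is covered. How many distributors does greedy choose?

5

Greedy: pick T2 (covers 3 new) → pick T3 (covers 2 new) → pick T5 (covers 2 new) → pick T1 (covers 1 new) → pick T6 (covers 1 new). Total picks: 5.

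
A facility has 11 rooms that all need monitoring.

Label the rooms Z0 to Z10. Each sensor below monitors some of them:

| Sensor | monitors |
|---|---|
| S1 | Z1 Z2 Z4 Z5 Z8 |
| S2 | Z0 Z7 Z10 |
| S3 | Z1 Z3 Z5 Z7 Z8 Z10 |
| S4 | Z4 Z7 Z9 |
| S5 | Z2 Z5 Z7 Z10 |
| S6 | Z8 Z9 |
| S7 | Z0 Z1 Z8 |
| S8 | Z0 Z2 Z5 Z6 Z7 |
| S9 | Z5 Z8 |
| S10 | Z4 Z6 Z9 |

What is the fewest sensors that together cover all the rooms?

3

Take {S3, S4, S8}. Their union is {Z0, Z1, Z2, Z3, Z4, Z5, Z6, Z7, Z8, Z9, Z10}, which is all 11 rooms.
Only S3 contains Z3, so S3 is forced; the remaining 5 rooms need at least 2 more sensors (each remaining sensor adds at most 3) — so at least 3 sensors are needed, and 3 is optimal.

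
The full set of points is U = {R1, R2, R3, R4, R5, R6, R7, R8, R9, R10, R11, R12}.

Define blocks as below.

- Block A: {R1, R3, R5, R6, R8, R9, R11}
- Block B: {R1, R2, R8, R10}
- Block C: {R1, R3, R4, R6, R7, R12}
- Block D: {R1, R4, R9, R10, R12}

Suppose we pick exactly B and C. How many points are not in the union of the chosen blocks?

3

Union of B, C = {R1, R2, R3, R4, R6, R7, R8, R10, R12}.
Not covered: R5, R9, R11 — 3 points.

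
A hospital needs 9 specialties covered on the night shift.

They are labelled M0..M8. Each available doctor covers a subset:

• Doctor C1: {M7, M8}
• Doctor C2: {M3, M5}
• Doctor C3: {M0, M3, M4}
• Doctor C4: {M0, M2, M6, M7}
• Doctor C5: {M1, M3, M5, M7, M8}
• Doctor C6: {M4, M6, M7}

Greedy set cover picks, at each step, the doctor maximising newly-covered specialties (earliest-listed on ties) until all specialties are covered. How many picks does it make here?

Greedy: pick C5 (covers 5 new) → pick C4 (covers 3 new) → pick C3 (covers 1 new). Total picks: 3.

3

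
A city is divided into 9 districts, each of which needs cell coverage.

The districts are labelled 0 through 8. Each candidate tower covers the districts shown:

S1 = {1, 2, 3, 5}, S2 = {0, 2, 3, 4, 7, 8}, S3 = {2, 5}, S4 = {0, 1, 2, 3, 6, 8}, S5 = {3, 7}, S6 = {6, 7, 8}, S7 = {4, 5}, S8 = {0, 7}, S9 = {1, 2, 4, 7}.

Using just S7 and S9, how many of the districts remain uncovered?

Union of S7, S9 = {1, 2, 4, 5, 7}.
Not covered: 0, 3, 6, 8 — 4 districts.

4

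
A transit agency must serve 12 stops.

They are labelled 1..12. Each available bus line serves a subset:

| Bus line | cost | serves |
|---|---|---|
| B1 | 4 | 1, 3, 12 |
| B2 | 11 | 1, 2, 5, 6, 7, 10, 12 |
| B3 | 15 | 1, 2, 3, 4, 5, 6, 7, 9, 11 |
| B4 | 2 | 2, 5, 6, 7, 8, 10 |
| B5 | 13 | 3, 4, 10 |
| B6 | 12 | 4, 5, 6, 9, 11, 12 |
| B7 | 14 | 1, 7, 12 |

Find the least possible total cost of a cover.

B1, B4, B6 together cover every stop (B1 ∪ B4 ∪ B6 = {1, 2, 3, 4, 5, 6, 7, 8, 9, 10, 11, 12}); total cost 4 + 2 + 12 = 18.
No covering selection has total cost below 18.

18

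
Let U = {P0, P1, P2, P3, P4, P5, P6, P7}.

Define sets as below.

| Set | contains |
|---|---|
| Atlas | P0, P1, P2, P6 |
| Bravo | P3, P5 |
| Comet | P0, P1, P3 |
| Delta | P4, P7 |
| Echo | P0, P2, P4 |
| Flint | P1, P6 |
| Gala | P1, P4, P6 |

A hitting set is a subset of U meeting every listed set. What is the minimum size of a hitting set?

3

Take H = {P1, P3, P4}. Each listed set contains at least one of these, so H is a hitting set of size 3.
The sets Bravo, Delta, Flint are pairwise disjoint, so any hitting set needs a separate element for each — at least 3. Hence 3 is optimal.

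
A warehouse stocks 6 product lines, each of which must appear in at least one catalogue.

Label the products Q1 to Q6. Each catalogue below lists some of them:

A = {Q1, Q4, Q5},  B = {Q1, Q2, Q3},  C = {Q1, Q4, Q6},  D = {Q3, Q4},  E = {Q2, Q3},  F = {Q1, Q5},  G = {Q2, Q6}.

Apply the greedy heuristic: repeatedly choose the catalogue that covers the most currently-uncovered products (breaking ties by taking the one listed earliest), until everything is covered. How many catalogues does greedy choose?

3

Greedy: pick A (covers 3 new) → pick B (covers 2 new) → pick C (covers 1 new). Total picks: 3.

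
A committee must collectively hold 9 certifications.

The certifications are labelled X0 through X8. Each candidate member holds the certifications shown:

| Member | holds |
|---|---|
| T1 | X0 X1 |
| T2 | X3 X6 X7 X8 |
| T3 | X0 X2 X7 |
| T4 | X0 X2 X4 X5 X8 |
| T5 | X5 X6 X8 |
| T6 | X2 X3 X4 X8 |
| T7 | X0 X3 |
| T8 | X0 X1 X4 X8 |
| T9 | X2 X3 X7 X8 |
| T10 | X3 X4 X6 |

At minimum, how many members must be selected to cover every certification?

T5 and T8 and T9 together: T5 ∪ T8 ∪ T9 = {X0, X1, X2, X3, X4, X5, X6, X7, X8} — every certification is covered.
No 2 of the 10 members cover everything (all 45 combinations miss at least one certification), so 3 is optimal.

3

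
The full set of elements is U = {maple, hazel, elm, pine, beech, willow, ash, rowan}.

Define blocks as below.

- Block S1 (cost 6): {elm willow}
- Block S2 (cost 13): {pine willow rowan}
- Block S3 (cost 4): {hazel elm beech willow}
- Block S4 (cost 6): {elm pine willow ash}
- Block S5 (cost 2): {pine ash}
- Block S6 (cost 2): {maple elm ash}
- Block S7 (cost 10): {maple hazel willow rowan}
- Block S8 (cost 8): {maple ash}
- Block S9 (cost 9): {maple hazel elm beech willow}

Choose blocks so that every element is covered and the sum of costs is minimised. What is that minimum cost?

S3, S5, S7 together cover every element (S3 ∪ S5 ∪ S7 = {maple, hazel, elm, pine, beech, willow, ash, rowan}); total cost 4 + 2 + 10 = 16.
The greedy pick S6, S3, S5, S7 costs 18; no covering selection beats 16.

16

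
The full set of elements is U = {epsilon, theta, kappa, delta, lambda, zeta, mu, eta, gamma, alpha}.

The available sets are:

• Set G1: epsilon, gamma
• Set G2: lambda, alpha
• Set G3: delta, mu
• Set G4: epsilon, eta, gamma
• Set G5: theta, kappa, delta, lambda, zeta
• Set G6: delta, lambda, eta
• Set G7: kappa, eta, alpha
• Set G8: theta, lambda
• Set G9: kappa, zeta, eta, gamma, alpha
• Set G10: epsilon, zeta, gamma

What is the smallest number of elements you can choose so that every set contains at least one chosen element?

4

The 4 elements {kappa, delta, lambda, gamma} hit every set.
The sets G3, G7, G8, G10 are pairwise disjoint, so any hitting set needs a separate element for each — at least 4. Hence 4 is optimal.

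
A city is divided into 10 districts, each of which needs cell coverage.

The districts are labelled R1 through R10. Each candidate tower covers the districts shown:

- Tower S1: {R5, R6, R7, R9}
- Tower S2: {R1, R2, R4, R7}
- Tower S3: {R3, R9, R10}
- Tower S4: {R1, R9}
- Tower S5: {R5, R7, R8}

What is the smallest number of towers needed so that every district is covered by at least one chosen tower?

Take {S1, S2, S3, S5}. Their union is {R1, R2, R3, R4, R5, R6, R7, R8, R9, R10}, which is all 10 districts.
Only S5 contains R8, so S5 is forced; the remaining 7 districts need at least 3 more towers (each remaining tower adds at most 3) — so at least 4 towers are needed, and 4 is optimal.

4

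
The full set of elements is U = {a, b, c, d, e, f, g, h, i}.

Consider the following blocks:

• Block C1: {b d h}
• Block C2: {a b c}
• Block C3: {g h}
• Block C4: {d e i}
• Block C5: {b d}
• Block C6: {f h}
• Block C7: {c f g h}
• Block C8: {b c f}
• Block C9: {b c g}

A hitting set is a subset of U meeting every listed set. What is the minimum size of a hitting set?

Take T = {b, d, h}. Each listed block contains at least one of these, so T is a hitting set of size 3.
The blocks C3, C4, C8 are pairwise disjoint, so any hitting set needs a separate element for each — at least 3. Hence 3 is optimal.

3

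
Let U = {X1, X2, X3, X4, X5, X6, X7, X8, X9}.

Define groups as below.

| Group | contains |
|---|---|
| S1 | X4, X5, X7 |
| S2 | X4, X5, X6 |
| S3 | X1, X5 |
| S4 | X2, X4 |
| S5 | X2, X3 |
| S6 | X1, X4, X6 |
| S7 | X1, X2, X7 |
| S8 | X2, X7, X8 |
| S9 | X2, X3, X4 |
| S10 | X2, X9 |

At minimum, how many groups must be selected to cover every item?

Take {S3, S5, S6, S8, S10}. Their union is {X1, X2, X3, X4, X5, X6, X7, X8, X9}, which is all 9 items.
No 4 of the 10 groups cover everything (all 210 combinations miss at least one item), so 5 is optimal.

5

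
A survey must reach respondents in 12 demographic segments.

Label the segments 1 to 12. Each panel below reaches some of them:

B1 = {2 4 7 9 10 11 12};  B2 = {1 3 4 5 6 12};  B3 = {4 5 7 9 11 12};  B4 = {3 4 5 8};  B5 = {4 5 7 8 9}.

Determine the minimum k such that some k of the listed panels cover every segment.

3

B1 and B2 and B5 together: B1 ∪ B2 ∪ B5 = {1, 2, 3, 4, 5, 6, 7, 8, 9, 10, 11, 12} — every segment is covered.
Only B2 contains 1, so B2 is forced; the remaining 6 segments need at least 2 more panels (each remaining panel adds at most 5) — so at least 3 panels are needed, and 3 is optimal.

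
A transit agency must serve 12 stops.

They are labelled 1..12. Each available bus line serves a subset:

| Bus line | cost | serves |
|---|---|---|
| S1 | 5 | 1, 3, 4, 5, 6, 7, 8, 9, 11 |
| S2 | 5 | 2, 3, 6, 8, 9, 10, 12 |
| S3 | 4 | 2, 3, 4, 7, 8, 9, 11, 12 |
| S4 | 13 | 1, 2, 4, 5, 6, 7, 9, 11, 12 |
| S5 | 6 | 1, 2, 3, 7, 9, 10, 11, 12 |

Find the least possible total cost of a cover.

S1, S2 together cover every stop (S1 ∪ S2 = {1, 2, 3, 4, 5, 6, 7, 8, 9, 10, 11, 12}); total cost 5 + 5 = 10.
The greedy pick S3, S1, S2 costs 14; no covering selection beats 10.

10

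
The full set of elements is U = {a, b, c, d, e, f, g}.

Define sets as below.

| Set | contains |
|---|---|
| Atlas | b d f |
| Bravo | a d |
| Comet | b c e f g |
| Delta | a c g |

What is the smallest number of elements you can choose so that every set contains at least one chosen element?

Take H = {a, f}. Each listed set contains at least one of these, so H is a hitting set of size 2.
The sets Bravo, Comet are pairwise disjoint, so any hitting set needs a separate element for each — at least 2. Hence 2 is optimal.

2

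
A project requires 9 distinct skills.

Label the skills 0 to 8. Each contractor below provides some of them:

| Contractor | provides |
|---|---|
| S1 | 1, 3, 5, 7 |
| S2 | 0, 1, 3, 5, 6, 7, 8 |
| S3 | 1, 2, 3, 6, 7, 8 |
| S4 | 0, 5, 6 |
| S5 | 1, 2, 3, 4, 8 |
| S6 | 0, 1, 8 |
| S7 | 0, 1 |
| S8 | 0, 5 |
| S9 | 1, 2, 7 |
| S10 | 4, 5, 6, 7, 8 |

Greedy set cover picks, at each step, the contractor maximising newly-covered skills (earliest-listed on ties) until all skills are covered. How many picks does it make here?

Greedy: pick S2 (covers 7 new) → pick S5 (covers 2 new). Total picks: 2.

2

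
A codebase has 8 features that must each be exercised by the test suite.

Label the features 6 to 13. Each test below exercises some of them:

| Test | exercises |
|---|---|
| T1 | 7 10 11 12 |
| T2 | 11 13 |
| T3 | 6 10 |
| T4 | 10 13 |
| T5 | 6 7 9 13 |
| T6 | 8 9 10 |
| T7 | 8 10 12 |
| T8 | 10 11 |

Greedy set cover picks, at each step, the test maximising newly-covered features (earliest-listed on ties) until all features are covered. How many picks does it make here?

3

Greedy: pick T1 (covers 4 new) → pick T5 (covers 3 new) → pick T6 (covers 1 new). Total picks: 3.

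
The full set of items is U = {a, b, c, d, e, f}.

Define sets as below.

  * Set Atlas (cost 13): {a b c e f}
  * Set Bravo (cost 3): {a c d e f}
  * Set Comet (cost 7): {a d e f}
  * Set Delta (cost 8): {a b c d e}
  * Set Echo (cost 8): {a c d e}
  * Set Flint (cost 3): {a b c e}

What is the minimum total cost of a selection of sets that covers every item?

6

Bravo, Flint together cover every item (Bravo ∪ Flint = {a, b, c, d, e, f}); total cost 3 + 3 = 6.
No covering selection has total cost below 6.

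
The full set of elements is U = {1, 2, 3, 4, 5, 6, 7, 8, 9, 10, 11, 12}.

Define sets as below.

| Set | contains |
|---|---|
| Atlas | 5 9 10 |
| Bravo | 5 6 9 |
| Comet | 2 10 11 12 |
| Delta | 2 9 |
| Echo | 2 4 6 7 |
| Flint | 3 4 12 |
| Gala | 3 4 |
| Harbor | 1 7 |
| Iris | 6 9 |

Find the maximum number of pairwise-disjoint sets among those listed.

Comet, Gala, Harbor, Iris are pairwise disjoint (Comet={2,10,11,12}; Gala={3,4}; Harbor={1,7}; Iris={6,9}).
Every remaining set overlaps one of these, and no 5 of the listed sets are pairwise disjoint, so 4 is the maximum.

4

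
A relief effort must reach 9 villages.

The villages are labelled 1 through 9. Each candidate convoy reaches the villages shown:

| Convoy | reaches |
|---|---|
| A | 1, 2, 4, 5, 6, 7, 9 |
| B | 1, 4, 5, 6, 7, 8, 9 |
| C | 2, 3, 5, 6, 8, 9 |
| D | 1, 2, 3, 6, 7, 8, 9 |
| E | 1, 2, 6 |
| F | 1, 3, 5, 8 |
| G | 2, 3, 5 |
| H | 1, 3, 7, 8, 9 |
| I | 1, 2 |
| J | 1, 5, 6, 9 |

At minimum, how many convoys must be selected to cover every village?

2

Take {A, H}. Their union is {1, 2, 3, 4, 5, 6, 7, 8, 9}, which is all 9 villages.
No single convoy has all 9 villages (the largest, A, has 7), so 2 is optimal.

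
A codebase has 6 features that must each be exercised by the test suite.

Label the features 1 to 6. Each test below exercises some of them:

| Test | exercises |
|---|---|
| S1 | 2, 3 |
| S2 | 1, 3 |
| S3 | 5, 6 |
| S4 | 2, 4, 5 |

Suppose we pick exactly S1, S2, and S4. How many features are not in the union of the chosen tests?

1

Union of S1, S2, S4 = {1, 2, 3, 4, 5}.
Not covered: 6 — 1 feature.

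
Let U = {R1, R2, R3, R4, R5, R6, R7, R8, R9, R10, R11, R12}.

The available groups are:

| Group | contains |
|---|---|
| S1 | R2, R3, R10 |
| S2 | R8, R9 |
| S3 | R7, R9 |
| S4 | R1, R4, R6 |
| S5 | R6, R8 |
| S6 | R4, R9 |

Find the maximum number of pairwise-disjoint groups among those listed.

3

S1, S5, S6 are pairwise disjoint (S1={R2,R3,R10}; S5={R6,R8}; S6={R4,R9}).
Every remaining group overlaps one of these, and no 4 of the listed groups are pairwise disjoint, so 3 is the maximum.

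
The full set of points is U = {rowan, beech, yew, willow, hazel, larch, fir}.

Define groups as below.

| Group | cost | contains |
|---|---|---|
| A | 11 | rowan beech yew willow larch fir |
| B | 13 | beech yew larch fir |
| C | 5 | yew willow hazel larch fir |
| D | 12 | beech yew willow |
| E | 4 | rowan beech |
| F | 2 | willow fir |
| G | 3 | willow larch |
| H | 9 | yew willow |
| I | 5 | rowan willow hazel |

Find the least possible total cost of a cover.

C, E together cover every point (C ∪ E = {rowan, beech, yew, willow, hazel, larch, fir}); total cost 5 + 4 = 9.
No covering selection has total cost below 9.

9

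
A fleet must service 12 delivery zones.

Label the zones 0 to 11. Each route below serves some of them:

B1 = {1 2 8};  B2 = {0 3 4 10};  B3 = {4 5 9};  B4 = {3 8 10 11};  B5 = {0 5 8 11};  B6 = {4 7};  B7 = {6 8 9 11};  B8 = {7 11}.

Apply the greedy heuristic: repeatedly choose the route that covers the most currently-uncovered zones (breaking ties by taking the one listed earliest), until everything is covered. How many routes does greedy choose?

5

Greedy: pick B2 (covers 4 new) → pick B7 (covers 4 new) → pick B1 (covers 2 new) → pick B3 (covers 1 new) → pick B6 (covers 1 new). Total picks: 5.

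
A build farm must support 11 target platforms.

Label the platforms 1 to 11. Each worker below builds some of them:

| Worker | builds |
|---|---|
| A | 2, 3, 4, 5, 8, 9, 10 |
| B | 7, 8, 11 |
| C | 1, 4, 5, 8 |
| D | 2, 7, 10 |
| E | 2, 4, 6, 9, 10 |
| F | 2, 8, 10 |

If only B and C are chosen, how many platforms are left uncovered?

5

Union of B, C = {1, 4, 5, 7, 8, 11}.
Not covered: 2, 3, 6, 9, 10 — 5 platforms.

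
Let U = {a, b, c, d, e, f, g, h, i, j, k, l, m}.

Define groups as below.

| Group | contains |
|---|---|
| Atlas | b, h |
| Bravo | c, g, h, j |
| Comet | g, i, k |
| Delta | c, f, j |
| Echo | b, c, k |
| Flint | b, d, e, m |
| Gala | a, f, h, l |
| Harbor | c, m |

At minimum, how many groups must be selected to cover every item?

4

Take {Comet, Delta, Flint, Gala}. Their union is {a, b, c, d, e, f, g, h, i, j, k, l, m}, which is all 13 items.
Each group has at most 4 items, and 3·4 = 12 < 13 — so at least 4 groups are needed, and 4 is optimal.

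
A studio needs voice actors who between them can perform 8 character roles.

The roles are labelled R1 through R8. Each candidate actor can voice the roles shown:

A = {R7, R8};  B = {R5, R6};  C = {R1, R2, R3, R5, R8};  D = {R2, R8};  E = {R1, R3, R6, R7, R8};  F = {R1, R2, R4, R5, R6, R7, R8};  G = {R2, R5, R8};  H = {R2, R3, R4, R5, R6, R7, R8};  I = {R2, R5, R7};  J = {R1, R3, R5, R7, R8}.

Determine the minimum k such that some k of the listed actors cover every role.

2

E and F together: E ∪ F = {R1, R2, R3, R4, R5, R6, R7, R8} — every role is covered.
No single actor has all 8 roles (the largest, F, has 7), so 2 is optimal.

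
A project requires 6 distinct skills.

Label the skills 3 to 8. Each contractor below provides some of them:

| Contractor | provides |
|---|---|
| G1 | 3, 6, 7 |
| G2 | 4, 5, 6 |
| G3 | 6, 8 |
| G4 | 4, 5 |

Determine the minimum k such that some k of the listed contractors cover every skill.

G1 and G3 and G4 together: G1 ∪ G3 ∪ G4 = {3, 4, 5, 6, 7, 8} — every skill is covered.
Only G1 contains 3, so G1 is forced; the remaining 3 skills need at least 2 more contractors (each remaining contractor adds at most 2) — so at least 3 contractors are needed, and 3 is optimal.

3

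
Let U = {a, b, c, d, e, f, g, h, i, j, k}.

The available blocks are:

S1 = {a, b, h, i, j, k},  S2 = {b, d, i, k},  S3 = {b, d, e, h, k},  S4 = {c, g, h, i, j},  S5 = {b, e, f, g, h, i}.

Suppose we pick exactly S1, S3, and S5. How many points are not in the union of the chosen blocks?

Union of S1, S3, S5 = {a, b, d, e, f, g, h, i, j, k}.
Not covered: c — 1 point.

1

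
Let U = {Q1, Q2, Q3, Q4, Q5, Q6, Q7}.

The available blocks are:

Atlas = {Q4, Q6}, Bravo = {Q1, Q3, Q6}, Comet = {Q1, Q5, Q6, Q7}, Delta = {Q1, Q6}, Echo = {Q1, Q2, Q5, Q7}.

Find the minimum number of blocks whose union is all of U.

3

Atlas, Bravo, and Echo cover everything between them: the union {Q1, Q2, Q3, Q4, Q5, Q6, Q7} is all of U.
Only Echo contains Q2, so Echo is forced; the remaining 3 items need at least 2 more blocks (each remaining block adds at most 2) — so at least 3 blocks are needed, and 3 is optimal.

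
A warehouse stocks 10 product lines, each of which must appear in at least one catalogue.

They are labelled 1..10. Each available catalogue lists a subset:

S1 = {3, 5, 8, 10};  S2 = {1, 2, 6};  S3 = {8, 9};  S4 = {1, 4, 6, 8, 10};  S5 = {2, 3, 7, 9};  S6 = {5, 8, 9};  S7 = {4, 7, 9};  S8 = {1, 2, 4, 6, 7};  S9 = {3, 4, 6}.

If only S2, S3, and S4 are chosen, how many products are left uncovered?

Union of S2, S3, S4 = {1, 2, 4, 6, 8, 9, 10}.
Not covered: 3, 5, 7 — 3 products.

3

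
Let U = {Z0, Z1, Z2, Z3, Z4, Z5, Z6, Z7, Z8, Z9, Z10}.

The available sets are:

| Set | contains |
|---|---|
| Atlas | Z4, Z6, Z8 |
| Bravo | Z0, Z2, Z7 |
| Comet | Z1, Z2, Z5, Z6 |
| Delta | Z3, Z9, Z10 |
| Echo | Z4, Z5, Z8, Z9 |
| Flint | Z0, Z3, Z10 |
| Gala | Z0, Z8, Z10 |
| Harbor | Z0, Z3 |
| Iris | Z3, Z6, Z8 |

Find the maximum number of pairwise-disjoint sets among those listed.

3

Atlas, Bravo, Delta are pairwise disjoint (Atlas={Z4,Z6,Z8}; Bravo={Z0,Z2,Z7}; Delta={Z3,Z9,Z10}).
Every remaining set overlaps one of these, and no 4 of the listed sets are pairwise disjoint, so 3 is the maximum.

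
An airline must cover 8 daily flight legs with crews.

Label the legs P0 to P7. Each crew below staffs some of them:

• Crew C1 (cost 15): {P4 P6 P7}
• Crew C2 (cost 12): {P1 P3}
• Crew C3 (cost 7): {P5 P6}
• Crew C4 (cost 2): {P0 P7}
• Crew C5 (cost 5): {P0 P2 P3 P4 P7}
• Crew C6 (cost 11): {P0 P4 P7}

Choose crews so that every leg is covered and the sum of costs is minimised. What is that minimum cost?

C2, C3, C5 together cover every leg (C2 ∪ C3 ∪ C5 = {P0, P1, P2, P3, P4, P5, P6, P7}); total cost 12 + 7 + 5 = 24.
The greedy pick C4, C5, C3, C2 costs 26; no covering selection beats 24.

24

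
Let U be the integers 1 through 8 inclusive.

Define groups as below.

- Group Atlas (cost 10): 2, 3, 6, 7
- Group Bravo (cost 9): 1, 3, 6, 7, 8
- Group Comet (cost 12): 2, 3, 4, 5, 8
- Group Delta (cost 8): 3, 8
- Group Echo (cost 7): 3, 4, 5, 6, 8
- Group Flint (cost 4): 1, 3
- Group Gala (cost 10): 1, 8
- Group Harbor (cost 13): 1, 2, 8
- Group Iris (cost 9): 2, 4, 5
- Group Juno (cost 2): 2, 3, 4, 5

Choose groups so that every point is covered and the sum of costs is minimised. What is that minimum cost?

11

Bravo, Juno together cover every point (Bravo ∪ Juno = {1, 2, 3, 4, 5, 6, 7, 8}); total cost 9 + 2 = 11.
No covering selection has total cost below 11.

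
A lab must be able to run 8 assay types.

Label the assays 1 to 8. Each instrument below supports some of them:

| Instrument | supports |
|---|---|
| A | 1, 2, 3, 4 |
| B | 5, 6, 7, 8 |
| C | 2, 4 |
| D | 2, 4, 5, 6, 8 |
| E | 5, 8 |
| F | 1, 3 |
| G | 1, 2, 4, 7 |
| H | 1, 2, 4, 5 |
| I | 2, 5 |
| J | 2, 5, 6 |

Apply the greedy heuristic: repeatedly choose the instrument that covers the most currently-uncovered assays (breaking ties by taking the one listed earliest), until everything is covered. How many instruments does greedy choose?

Greedy: pick D (covers 5 new) → pick A (covers 2 new) → pick B (covers 1 new). Total picks: 3.
(The true minimum cover uses only 2 instruments, so greedy is not optimal here.)

3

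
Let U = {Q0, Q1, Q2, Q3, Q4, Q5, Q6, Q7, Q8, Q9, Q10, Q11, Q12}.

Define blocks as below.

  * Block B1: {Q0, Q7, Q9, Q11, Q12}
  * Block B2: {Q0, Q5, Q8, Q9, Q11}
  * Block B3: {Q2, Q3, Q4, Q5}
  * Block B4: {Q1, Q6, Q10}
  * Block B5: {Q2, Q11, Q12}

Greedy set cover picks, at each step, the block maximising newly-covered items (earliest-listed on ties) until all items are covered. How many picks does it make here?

4

Greedy: pick B1 (covers 5 new) → pick B3 (covers 4 new) → pick B4 (covers 3 new) → pick B2 (covers 1 new). Total picks: 4.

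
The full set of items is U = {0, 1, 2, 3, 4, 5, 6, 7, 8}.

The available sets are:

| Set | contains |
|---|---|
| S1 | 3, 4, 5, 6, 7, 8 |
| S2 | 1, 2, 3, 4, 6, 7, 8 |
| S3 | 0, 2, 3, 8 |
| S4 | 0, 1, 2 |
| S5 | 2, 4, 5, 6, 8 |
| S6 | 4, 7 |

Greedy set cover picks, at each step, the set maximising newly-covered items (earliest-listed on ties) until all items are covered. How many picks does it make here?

Greedy: pick S2 (covers 7 new) → pick S1 (covers 1 new) → pick S3 (covers 1 new). Total picks: 3.
(The true minimum cover uses only 2 sets, so greedy is not optimal here.)

3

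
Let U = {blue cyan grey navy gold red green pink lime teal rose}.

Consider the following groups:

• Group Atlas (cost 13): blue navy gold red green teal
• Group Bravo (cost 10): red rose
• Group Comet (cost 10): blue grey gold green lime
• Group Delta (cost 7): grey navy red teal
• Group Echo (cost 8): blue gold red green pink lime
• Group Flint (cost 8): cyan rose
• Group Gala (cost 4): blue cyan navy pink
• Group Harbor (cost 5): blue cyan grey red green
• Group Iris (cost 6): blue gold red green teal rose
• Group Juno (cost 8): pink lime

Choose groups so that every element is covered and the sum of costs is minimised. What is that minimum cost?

20

Comet, Gala, Iris together cover every element (Comet ∪ Gala ∪ Iris = {blue, cyan, grey, navy, gold, red, green, pink, lime, teal, rose}); total cost 10 + 4 + 6 = 20.
No covering selection has total cost below 20.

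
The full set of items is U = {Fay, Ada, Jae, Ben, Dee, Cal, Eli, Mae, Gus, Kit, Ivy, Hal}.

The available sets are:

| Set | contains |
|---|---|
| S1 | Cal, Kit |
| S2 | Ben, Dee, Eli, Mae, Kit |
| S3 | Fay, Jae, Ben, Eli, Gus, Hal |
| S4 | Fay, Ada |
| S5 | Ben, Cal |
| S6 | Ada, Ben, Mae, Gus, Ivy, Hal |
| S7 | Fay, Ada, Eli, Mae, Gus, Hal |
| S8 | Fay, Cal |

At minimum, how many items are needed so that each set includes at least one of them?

H = {Ada, Cal, Eli} meets every set (each contains at least one member of H), and |H| = 3.
No choice of 2 items meets every set, so 3 is the minimum.

3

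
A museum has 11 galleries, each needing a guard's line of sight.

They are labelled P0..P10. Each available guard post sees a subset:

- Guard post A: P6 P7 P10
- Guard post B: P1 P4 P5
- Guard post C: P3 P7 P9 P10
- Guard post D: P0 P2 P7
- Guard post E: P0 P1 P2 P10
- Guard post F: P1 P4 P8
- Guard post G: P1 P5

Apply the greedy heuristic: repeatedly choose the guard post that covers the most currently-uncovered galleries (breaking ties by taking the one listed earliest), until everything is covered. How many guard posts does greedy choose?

5

Greedy: pick C (covers 4 new) → pick B (covers 3 new) → pick D (covers 2 new) → pick A (covers 1 new) → pick F (covers 1 new). Total picks: 5.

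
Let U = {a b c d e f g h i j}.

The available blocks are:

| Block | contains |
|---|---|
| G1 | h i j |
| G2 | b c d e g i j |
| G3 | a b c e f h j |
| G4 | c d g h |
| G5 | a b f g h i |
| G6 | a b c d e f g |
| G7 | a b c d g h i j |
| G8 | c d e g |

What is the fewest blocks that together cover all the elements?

G2 and G3 together: G2 ∪ G3 = {a, b, c, d, e, f, g, h, i, j} — every element is covered.
No single block has all 10 elements (the largest, G7, has 8), so 2 is optimal.

2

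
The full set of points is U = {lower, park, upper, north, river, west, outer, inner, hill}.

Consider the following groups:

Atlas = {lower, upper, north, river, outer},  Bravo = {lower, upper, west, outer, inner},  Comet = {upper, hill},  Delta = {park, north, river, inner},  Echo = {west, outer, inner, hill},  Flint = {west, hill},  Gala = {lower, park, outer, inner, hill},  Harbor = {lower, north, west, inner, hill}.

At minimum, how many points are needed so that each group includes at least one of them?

3

H = {lower, park, hill} meets every group (each contains at least one member of H), and |H| = 3.
No choice of 2 points meets every group, so 3 is the minimum.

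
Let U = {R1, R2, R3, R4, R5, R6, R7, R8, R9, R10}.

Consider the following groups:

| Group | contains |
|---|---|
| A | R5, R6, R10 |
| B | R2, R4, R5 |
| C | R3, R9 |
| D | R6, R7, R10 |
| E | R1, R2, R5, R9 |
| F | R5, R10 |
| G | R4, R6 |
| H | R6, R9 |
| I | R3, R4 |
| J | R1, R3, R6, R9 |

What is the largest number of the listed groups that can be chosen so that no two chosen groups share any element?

3

F, H, I are pairwise disjoint (F={R5,R10}; H={R6,R9}; I={R3,R4}).
Every remaining group overlaps one of these, and no 4 of the listed groups are pairwise disjoint, so 3 is the maximum.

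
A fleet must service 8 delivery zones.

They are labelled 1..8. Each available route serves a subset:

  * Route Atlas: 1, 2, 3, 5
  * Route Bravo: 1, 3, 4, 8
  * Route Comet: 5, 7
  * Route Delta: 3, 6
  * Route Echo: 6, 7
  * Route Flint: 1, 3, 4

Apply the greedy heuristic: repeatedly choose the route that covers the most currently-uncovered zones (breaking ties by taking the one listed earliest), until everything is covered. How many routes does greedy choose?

Greedy: pick Atlas (covers 4 new) → pick Bravo (covers 2 new) → pick Echo (covers 2 new). Total picks: 3.

3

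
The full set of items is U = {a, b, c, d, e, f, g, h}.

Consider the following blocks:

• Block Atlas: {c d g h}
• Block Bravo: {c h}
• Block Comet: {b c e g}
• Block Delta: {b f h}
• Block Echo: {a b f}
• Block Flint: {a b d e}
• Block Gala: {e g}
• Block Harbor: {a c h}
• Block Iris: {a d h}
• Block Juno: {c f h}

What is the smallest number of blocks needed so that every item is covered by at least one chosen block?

3

Comet, Echo, and Iris cover everything between them: the union {a, b, c, d, e, f, g, h} is all of U.
No 2 of the 10 blocks cover everything (all 45 combinations miss at least one item), so 3 is optimal.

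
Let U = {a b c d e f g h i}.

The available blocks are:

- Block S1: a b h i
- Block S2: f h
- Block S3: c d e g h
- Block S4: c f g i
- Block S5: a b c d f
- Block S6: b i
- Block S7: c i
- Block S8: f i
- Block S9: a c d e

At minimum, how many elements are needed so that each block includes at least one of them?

Take T = {c, h, i}. Each listed block contains at least one of these, so T is a hitting set of size 3.
The blocks S2, S6, S9 are pairwise disjoint, so any hitting set needs a separate element for each — at least 3. Hence 3 is optimal.

3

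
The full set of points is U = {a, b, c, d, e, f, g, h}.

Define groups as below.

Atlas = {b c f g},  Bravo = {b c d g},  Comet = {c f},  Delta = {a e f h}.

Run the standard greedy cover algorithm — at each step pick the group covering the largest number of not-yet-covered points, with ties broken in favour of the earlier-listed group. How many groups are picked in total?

3

Greedy: pick Atlas (covers 4 new) → pick Delta (covers 3 new) → pick Bravo (covers 1 new). Total picks: 3.
(The true minimum cover uses only 2 groups, so greedy is not optimal here.)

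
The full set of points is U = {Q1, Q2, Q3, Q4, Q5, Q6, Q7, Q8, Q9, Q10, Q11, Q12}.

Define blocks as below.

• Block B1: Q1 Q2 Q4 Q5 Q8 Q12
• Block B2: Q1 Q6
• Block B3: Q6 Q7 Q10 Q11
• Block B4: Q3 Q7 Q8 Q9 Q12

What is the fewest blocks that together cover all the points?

3

B1 and B3 and B4 together: B1 ∪ B3 ∪ B4 = {Q1, Q2, Q3, Q4, Q5, Q6, Q7, Q8, Q9, Q10, Q11, Q12} — every point is covered.
Only B1 contains Q2, so B1 is forced; the remaining 6 points need at least 2 more blocks (each remaining block adds at most 4) — so at least 3 blocks are needed, and 3 is optimal.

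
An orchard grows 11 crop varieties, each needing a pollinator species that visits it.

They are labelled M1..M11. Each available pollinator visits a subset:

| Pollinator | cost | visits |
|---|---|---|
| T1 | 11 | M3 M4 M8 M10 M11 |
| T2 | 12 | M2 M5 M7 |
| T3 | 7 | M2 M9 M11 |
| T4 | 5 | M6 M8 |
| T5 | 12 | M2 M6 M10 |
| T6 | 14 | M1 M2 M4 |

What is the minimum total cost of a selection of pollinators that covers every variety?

T1, T2, T3, T4, T6 together cover every variety (T1 ∪ T2 ∪ T3 ∪ T4 ∪ T6 = {M1, M2, M3, M4, M5, M6, M7, M8, M9, M10, M11}); total cost 11 + 12 + 7 + 5 + 14 = 49.
No covering selection has total cost below 49.

49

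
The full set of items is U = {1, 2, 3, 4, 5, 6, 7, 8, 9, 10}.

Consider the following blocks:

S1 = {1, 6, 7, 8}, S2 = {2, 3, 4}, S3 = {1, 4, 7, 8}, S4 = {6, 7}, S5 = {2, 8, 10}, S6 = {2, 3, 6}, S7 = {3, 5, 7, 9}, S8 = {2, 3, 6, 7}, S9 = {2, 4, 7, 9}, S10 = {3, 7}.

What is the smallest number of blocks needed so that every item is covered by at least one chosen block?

S3, S4, S5, and S7 cover everything between them: the union {1, 2, 3, 4, 5, 6, 7, 8, 9, 10} is all of U.
No 3 of the 10 blocks cover everything (all 120 combinations miss at least one item), so 4 is optimal.

4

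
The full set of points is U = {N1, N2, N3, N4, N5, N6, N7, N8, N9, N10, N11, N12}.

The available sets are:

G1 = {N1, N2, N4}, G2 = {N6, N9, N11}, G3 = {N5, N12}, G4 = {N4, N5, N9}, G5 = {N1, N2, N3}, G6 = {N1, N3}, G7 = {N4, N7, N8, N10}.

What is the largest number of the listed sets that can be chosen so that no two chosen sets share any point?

G2, G3, G5, G7 are pairwise disjoint (G2={N6,N9,N11}; G3={N5,N12}; G5={N1,N2,N3}; G7={N4,N7,N8,N10}).
Every remaining set overlaps one of these, and no 5 of the listed sets are pairwise disjoint, so 4 is the maximum.

4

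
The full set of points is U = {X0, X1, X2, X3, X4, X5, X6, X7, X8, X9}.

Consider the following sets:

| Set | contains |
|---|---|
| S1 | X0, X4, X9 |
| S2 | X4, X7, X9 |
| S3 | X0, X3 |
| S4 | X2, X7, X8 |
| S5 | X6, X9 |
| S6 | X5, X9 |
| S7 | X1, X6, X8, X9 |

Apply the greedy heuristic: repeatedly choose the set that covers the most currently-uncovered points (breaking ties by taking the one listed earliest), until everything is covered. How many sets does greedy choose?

Greedy: pick S7 (covers 4 new) → pick S1 (covers 2 new) → pick S4 (covers 2 new) → pick S3 (covers 1 new) → pick S6 (covers 1 new). Total picks: 5.

5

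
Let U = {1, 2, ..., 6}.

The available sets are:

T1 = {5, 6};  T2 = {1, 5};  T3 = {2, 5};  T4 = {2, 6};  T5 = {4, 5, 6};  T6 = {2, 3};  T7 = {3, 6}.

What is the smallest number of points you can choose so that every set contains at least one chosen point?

3

The 3 points {2, 5, 6} hit every set.
No choice of 2 points meets every set, so 3 is the minimum.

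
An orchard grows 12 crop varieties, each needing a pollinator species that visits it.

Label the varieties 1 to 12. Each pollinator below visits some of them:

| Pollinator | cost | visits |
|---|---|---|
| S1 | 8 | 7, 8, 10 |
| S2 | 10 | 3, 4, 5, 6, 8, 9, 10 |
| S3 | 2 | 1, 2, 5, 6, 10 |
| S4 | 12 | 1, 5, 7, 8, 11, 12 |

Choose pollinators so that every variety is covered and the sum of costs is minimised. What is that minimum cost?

S2, S3, S4 together cover every variety (S2 ∪ S3 ∪ S4 = {1, 2, 3, 4, 5, 6, 7, 8, 9, 10, 11, 12}); total cost 10 + 2 + 12 = 24.
No covering selection has total cost below 24.

24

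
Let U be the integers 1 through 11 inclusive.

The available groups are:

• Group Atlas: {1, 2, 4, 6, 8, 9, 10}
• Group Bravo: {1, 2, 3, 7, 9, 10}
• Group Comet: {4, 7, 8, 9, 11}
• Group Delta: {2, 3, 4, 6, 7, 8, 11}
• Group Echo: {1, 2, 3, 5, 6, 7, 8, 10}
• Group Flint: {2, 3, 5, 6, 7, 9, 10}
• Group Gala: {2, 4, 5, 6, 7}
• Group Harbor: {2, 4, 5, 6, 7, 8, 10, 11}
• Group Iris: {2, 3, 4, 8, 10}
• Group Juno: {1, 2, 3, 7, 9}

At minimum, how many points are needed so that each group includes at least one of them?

2

H = {2, 4} meets every group (each contains at least one member of H), and |H| = 2.
No single point lies in every group, so at least 2 are needed and 2 is optimal.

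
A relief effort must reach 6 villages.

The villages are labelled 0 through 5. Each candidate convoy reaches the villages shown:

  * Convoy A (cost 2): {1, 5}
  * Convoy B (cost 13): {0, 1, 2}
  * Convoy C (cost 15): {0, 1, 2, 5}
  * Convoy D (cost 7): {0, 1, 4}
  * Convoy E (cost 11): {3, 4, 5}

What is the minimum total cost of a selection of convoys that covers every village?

B, E together cover every village (B ∪ E = {0, 1, 2, 3, 4, 5}); total cost 13 + 11 = 24.
The greedy pick A, D, E, B costs 33; no covering selection beats 24.

24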